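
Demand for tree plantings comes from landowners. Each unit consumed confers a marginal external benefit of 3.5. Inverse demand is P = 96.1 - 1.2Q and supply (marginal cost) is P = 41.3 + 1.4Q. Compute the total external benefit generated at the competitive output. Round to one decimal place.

Market equilibrium (private): 41.3 + 1.4Q = 96.1 - 1.2Q → Q_m = 21.0769.
Total external benefit = MEB × Q_m = 3.5 × 21.0769 = 73.7692.

73.8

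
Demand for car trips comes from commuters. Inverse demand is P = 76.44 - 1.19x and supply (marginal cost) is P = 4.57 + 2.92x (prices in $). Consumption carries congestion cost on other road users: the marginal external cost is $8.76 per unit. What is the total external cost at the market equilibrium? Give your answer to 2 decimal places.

$153.18

Market equilibrium (private): 4.57 + 2.92x = 76.44 - 1.19x → x_m = 17.4866.
Total external cost = MEC × x_m = 8.76 × 17.4866 = 153.1826.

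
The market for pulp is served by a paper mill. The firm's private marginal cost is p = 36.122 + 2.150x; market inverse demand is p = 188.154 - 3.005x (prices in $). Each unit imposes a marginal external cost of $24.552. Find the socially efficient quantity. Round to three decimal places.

x* = 24.729

Social marginal cost = private MC + MEC = 60.674 + 2.150x.
Set SMC = demand: 60.674 + 2.150x = 188.154 - 3.005x → x* = 24.7294.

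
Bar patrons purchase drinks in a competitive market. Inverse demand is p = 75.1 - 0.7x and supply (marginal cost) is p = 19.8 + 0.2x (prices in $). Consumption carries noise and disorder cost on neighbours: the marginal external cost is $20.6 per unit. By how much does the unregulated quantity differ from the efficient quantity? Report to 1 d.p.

Market equilibrium (private): 19.8 + 0.2x = 75.1 - 0.7x → x_m = 61.4444.
Social marginal benefit = demand − MEC = 54.5 - 0.7x.
Set SMB = MC: 54.5 - 0.7x = 19.8 + 0.2x → x* = 38.5556.
Gap = |61.4444 − 38.5556| = 22.8888.

22.9 units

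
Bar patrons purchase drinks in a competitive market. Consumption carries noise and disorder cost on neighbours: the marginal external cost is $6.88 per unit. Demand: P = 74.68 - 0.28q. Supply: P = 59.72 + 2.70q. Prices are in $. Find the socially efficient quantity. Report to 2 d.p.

q* = 2.71

Social marginal benefit = demand − MEC = 67.80 - 0.28q.
Set SMB = MC: 67.80 - 0.28q = 59.72 + 2.70q → q* = 2.7114.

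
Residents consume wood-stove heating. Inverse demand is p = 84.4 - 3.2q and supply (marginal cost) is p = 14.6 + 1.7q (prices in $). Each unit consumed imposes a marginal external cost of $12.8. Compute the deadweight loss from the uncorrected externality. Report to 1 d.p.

Market equilibrium (private): 14.6 + 1.7q = 84.4 - 3.2q → q_m = 14.2449.
Social marginal benefit = demand − MEC = 71.6 - 3.2q.
Set SMB = MC: 71.6 - 3.2q = 14.6 + 1.7q → q* = 11.6327.
The welfare-loss triangle has base |q_m − q*| and height MEC(q_m) (the vertical gap between SMB and MC is zero at q* and MEC at q_m).
DWL = ½ × 2.6122 × 12.8000 = 16.7181.

DWL = $16.7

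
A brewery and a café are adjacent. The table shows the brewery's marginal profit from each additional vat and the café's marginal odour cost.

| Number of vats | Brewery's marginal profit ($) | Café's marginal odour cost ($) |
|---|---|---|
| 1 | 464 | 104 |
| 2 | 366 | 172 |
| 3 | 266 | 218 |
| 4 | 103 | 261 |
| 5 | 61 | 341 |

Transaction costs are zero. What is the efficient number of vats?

Bargaining reaches the level where marginal profit last exceeds marginal odour cost.
That holds through level 3 (266 ≥ 218) but not at 4 (103 < 261).

3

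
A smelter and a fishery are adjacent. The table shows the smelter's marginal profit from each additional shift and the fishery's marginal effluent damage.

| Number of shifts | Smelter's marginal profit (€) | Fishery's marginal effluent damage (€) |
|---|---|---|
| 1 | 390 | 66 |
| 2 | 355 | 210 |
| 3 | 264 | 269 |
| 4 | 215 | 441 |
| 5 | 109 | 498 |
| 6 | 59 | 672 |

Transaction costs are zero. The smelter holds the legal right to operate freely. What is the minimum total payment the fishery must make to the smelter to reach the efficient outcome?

€647

Left alone the smelter would choose level 6 (marginal profit stays positive).
Efficient level: k* = 2 (marginal profit ≥ marginal effluent damage through 2).
The fishery must at least cover the smelter's forgone profit from cutting 6→2: 264 + 215 + 109 + 59 = 647.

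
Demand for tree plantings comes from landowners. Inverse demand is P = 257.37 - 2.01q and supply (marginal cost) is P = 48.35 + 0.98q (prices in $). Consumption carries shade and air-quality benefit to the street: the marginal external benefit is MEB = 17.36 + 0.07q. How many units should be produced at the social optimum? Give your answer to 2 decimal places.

q* = 77.53

Social marginal benefit = demand + MEB = 274.73 - 1.94q.
Set SMB = MC: 274.73 - 1.94q = 48.35 + 0.98q → q* = 77.5274.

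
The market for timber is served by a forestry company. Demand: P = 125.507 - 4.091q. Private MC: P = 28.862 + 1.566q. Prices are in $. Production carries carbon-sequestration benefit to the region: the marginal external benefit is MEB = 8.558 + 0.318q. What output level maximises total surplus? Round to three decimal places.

Social marginal cost = private MC − MEB = 20.304 + 1.248q.
Set SMC = demand: 20.304 + 1.248q = 125.507 - 4.091q → q* = 19.7046.

q* = 19.705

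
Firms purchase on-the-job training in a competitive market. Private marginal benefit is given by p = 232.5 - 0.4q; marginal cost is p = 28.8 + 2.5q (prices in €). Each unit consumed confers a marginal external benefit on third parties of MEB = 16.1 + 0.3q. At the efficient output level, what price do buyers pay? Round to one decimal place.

Social marginal benefit = demand + MEB = 248.6 - 0.1q.
Set SMB = MC: 248.6 - 0.1q = 28.8 + 2.5q → q* = 84.5385.
Consumer price on the demand curve at q*: 232.5 − 0.4×84.5385 = 198.6846.

P = €198.7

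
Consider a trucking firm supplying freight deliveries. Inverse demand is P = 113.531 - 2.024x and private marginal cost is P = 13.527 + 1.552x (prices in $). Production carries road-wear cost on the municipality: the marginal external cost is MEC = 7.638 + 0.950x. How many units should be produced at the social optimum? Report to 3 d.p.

Social marginal cost = private MC + MEC = 21.165 + 2.502x.
Set SMC = demand: 21.165 + 2.502x = 113.531 - 2.024x → x* = 20.4079.

x* = 20.408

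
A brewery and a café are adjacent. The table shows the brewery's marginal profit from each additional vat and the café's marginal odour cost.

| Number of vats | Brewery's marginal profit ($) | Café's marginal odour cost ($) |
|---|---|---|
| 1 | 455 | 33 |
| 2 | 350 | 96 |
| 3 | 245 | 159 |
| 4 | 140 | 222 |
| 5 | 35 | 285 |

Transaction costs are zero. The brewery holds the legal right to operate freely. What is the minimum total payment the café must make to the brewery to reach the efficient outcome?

Left alone the brewery would choose level 5 (marginal profit stays positive).
Efficient level: k* = 3 (marginal profit ≥ marginal odour cost through 3).
The café must at least cover the brewery's forgone profit from cutting 5→3: 140 + 35 = 175.

$175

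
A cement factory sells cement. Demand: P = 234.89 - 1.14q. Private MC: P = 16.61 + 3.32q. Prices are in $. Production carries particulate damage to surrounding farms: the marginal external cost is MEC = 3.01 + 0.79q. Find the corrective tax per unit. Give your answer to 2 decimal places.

tax = $35.40 per unit

Social marginal cost = private MC + MEC = 19.62 + 4.11q.
Set SMC = demand: 19.62 + 4.11q = 234.89 - 1.14q → q* = 41.0038.
The Pigouvian tax equals MEC at q*: 3.01 + 0.79×41.0038 = 35.4030.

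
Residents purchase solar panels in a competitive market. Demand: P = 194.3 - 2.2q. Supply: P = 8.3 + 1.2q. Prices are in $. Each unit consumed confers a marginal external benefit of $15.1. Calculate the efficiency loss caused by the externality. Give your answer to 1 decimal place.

DWL = $33.5

Market equilibrium (private): 8.3 + 1.2q = 194.3 - 2.2q → q_m = 54.7059.
Social marginal benefit = demand + MEB = 209.4 - 2.2q.
Set SMB = MC: 209.4 - 2.2q = 8.3 + 1.2q → q* = 59.1471.
Between q* and q_m the wedge SMB − MC runs linearly from 0 to MEB(q_m), so the loss is a triangle.
DWL = ½ × 4.4412 × 15.1000 = 33.5311.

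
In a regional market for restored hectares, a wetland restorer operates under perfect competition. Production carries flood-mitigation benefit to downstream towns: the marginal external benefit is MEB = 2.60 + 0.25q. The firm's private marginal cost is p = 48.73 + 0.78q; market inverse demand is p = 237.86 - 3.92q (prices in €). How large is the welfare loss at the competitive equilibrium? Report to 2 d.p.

Market equilibrium (private): 48.73 + 0.78q = 237.86 - 3.92q → q_m = 40.2404.
Social marginal cost = private MC − MEB = 46.13 + 0.53q.
Set SMC = demand: 46.13 + 0.53q = 237.86 - 3.92q → q* = 43.0854.
Height of the DWL triangle at q_m is demand(q_m) − SMC(q_m) = MEB(q_m) = 12.6601.
DWL = ½ × 2.8450 × 12.6601 = 18.0090.

DWL = €18.01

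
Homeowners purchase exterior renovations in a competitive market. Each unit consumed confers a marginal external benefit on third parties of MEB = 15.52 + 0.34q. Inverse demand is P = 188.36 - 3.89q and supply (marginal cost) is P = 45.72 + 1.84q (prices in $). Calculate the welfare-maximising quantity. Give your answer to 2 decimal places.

Social marginal benefit = demand + MEB = 203.88 - 3.55q.
Set SMB = MC: 203.88 - 3.55q = 45.72 + 1.84q → q* = 29.3432.

q* = 29.34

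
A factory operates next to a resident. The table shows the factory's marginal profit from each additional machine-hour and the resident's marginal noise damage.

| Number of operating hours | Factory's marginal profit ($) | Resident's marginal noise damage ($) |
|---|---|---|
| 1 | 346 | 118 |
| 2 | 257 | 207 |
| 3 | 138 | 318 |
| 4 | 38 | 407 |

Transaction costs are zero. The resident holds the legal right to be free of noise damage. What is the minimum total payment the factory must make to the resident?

Efficient level: marginal profit ≥ marginal noise damage through level 2, so k* = 2.
With the resident holding the right, the factory must at least compensate total damage at k*: 118 + 207 = 325.

$325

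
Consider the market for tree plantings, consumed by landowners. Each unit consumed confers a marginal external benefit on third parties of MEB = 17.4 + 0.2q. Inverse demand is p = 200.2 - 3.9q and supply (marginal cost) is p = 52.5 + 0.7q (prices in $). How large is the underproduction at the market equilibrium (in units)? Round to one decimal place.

Market equilibrium (private): 52.5 + 0.7q = 200.2 - 3.9q → q_m = 32.1087.
Social marginal benefit = demand + MEB = 217.6 - 3.7q.
Set SMB = MC: 217.6 - 3.7q = 52.5 + 0.7q → q* = 37.5227.
Gap = |32.1087 − 37.5227| = 5.4140.

5.4 units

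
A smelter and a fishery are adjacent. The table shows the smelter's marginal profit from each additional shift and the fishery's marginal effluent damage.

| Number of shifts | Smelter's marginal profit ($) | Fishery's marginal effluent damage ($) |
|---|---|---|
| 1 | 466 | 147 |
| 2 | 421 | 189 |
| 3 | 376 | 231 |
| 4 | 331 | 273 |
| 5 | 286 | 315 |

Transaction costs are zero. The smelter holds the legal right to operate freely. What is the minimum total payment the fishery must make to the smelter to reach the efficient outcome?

$286

Left alone the smelter would choose level 5 (marginal profit stays positive).
Efficient level: k* = 4 (marginal profit ≥ marginal effluent damage through 4).
The fishery must at least cover the smelter's forgone profit from cutting 5→4: 286 = 286.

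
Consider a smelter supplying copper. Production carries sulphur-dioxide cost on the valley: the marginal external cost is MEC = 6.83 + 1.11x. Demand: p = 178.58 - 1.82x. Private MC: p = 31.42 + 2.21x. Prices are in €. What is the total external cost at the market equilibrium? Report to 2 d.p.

€989.46

Market equilibrium (private): 31.42 + 2.21x = 178.58 - 1.82x → x_m = 36.5161.
Total external cost = ∫₀^{x_m} (6.83 + 1.11x) dx = 6.83×36.5161 + ½×1.11×36.5161² = 989.4561.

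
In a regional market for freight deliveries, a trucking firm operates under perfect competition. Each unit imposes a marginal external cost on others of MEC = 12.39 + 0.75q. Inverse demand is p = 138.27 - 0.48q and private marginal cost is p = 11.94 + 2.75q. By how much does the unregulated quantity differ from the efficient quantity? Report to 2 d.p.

Market equilibrium (private): 11.94 + 2.75q = 138.27 - 0.48q → q_m = 39.1115.
Social marginal cost = private MC + MEC = 24.33 + 3.50q.
Set SMC = demand: 24.33 + 3.50q = 138.27 - 0.48q → q* = 28.6281.
Gap = |39.1115 − 28.6281| = 10.4834.

10.48 units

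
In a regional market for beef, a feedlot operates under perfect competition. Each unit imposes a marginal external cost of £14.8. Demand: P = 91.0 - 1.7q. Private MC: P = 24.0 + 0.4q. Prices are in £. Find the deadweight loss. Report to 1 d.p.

Market equilibrium (private): 24.0 + 0.4q = 91.0 - 1.7q → q_m = 31.9048.
Social marginal cost = private MC + MEC = 38.8 + 0.4q.
Set SMC = demand: 38.8 + 0.4q = 91.0 - 1.7q → q* = 24.8571.
Height of the DWL triangle at q_m is SMC(q_m) − demand(q_m) = MEC(q_m) = 14.8000.
DWL = ½ × 7.0477 × 14.8000 = 52.1530.

DWL = £52.2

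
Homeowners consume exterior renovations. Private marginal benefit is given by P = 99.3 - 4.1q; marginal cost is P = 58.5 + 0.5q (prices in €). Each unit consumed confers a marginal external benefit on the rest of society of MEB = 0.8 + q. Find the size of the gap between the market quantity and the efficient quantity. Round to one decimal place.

2.7 units

Market equilibrium (private): 58.5 + 0.5q = 99.3 - 4.1q → q_m = 8.8696.
Social marginal benefit = demand + MEB = 100.1 - 3.1q.
Set SMB = MC: 100.1 - 3.1q = 58.5 + 0.5q → q* = 11.5556.
Gap = |8.8696 − 11.5556| = 2.6860.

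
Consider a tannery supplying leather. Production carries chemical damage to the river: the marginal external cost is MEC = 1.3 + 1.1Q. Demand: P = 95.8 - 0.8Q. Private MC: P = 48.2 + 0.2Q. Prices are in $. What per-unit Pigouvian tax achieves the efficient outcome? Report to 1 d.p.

Social marginal cost = private MC + MEC = 49.5 + 1.3Q.
Set SMC = demand: 49.5 + 1.3Q = 95.8 - 0.8Q → Q* = 22.0476.
The Pigouvian tax equals MEC at Q*: 1.3 + 1.1×22.0476 = 25.5524.

tax = $25.6 per unit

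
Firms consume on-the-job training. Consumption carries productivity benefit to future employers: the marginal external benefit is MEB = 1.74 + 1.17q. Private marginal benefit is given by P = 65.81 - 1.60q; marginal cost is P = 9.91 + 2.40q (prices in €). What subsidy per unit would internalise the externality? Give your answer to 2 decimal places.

Social marginal benefit = demand + MEB = 67.55 - 0.43q.
Set SMB = MC: 67.55 - 0.43q = 9.91 + 2.40q → q* = 20.3675.
The Pigouvian subsidy equals MEB at q*: 1.74 + 1.17×20.3675 = 25.5700.

subsidy = €25.57 per unit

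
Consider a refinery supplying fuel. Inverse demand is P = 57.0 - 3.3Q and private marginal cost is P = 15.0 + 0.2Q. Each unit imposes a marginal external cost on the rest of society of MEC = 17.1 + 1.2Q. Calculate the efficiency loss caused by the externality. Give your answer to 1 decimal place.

DWL = 105.6

Market equilibrium (private): 15.0 + 0.2Q = 57.0 - 3.3Q → Q_m = 12.0000.
Social marginal cost = private MC + MEC = 32.1 + 1.4Q.
Set SMC = demand: 32.1 + 1.4Q = 57.0 - 3.3Q → Q* = 5.2979.
The loss is the area between SMC and demand from Q* to Q_m; with linear curves that's a triangle of height MEC(Q_m).
DWL = ½ × 6.7021 × 31.5000 = 105.5581.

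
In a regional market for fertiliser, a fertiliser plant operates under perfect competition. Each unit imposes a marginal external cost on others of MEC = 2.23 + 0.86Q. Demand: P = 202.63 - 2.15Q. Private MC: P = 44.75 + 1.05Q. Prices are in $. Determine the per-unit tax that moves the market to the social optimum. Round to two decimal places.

tax = $35.20 per unit

Social marginal cost = private MC + MEC = 46.98 + 1.91Q.
Set SMC = demand: 46.98 + 1.91Q = 202.63 - 2.15Q → Q* = 38.3374.
The Pigouvian tax equals MEC at Q*: 2.23 + 0.86×38.3374 = 35.2002.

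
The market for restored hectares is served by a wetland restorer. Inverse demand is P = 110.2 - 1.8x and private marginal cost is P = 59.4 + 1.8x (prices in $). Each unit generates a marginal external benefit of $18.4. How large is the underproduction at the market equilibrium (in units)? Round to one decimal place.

Market equilibrium (private): 59.4 + 1.8x = 110.2 - 1.8x → x_m = 14.1111.
Social marginal cost = private MC − MEB = 41.0 + 1.8x.
Set SMC = demand: 41.0 + 1.8x = 110.2 - 1.8x → x* = 19.2222.
Gap = |14.1111 − 19.2222| = 5.1111.

5.1 units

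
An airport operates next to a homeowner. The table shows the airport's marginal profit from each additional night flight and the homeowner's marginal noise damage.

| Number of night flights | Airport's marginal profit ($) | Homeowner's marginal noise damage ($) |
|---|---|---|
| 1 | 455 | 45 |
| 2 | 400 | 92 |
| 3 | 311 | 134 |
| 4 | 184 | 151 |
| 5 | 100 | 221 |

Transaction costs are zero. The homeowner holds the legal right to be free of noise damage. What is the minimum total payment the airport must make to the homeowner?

$422

Efficient level: marginal profit ≥ marginal noise damage through level 4, so k* = 4.
With the homeowner holding the right, the airport must at least compensate total damage at k*: 45 + 92 + 134 + 151 = 422.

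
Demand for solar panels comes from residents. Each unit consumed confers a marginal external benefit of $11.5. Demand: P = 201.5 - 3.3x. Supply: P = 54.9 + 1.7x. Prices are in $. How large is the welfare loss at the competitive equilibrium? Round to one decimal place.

Market equilibrium (private): 54.9 + 1.7x = 201.5 - 3.3x → x_m = 29.3200.
Social marginal benefit = demand + MEB = 213.0 - 3.3x.
Set SMB = MC: 213.0 - 3.3x = 54.9 + 1.7x → x* = 31.6200.
The welfare-loss triangle has base |x_m − x*| and height MEB(x_m) (the vertical gap between SMB and MC is zero at x* and MEB at x_m).
DWL = ½ × 2.3000 × 11.5000 = 13.2250.

DWL = $13.2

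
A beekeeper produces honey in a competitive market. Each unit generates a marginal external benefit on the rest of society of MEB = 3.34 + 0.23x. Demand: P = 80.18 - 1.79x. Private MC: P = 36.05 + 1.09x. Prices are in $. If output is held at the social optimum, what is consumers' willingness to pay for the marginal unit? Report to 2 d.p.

Social marginal cost = private MC − MEB = 32.71 + 0.86x.
Set SMC = demand: 32.71 + 0.86x = 80.18 - 1.79x → x* = 17.9132.
Consumer price on the demand curve at x*: 80.18 − 1.79×17.9132 = 48.1154.

P = $48.12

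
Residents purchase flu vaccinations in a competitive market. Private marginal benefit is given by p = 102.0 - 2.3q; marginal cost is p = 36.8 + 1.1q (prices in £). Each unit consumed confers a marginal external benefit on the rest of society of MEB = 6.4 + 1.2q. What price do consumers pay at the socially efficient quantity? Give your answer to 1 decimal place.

Social marginal benefit = demand + MEB = 108.4 - 1.1q.
Set SMB = MC: 108.4 - 1.1q = 36.8 + 1.1q → q* = 32.5455.
Consumer price on the demand curve at q*: 102.0 − 2.3×32.5455 = 27.1454.

P = £27.1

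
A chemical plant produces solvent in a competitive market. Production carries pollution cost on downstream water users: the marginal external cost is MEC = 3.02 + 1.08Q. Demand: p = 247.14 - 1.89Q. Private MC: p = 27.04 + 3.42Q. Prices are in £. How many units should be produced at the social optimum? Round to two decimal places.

Social marginal cost = private MC + MEC = 30.06 + 4.50Q.
Set SMC = demand: 30.06 + 4.50Q = 247.14 - 1.89Q → Q* = 33.9718.

Q* = 33.97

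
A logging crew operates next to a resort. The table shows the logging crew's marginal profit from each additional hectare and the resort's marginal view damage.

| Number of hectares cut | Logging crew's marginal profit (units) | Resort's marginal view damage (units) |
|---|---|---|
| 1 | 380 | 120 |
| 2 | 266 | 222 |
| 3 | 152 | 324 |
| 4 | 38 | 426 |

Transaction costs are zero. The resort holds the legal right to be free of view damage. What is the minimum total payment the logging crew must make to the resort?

342

Efficient level: marginal profit ≥ marginal view damage through level 2, so k* = 2.
With the resort holding the right, the logging crew must at least compensate total damage at k*: 120 + 222 = 342.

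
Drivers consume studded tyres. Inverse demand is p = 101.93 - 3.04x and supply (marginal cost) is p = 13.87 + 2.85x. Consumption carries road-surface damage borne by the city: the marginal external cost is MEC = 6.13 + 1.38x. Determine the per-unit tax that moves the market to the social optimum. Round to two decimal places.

Social marginal benefit = demand − MEC = 95.80 - 4.42x.
Set SMB = MC: 95.80 - 4.42x = 13.87 + 2.85x → x* = 11.2696.
The Pigouvian tax equals MEC at x*: 6.13 + 1.38×11.2696 = 21.6820.

tax = 21.68 per unit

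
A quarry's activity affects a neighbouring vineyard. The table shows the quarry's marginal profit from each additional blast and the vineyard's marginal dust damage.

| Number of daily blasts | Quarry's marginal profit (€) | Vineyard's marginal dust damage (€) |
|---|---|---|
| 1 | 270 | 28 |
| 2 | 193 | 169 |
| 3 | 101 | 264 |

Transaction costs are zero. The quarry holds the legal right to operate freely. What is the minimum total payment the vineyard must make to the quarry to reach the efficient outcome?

Left alone the quarry would choose level 3 (marginal profit stays positive).
Efficient level: k* = 2 (marginal profit ≥ marginal dust damage through 2).
The vineyard must at least cover the quarry's forgone profit from cutting 3→2: 101 = 101.

€101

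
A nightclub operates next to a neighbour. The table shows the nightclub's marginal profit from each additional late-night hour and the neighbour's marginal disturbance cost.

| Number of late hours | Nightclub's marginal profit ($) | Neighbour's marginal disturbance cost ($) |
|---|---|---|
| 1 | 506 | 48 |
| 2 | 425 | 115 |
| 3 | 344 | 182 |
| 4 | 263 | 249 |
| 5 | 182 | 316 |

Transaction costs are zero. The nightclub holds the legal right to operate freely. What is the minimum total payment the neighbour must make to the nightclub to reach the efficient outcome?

Left alone the nightclub would choose level 5 (marginal profit stays positive).
Efficient level: k* = 4 (marginal profit ≥ marginal disturbance cost through 4).
The neighbour must at least cover the nightclub's forgone profit from cutting 5→4: 182 = 182.

$182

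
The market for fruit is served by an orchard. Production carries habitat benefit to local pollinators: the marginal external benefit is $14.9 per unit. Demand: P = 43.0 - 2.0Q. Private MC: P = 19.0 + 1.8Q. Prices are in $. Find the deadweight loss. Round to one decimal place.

DWL = $29.2

Market equilibrium (private): 19.0 + 1.8Q = 43.0 - 2.0Q → Q_m = 6.3158.
Social marginal cost = private MC − MEB = 4.1 + 1.8Q.
Set SMC = demand: 4.1 + 1.8Q = 43.0 - 2.0Q → Q* = 10.2368.
The welfare-loss triangle has base |Q_m − Q*| and height MEB(Q_m) (the vertical gap between SMC and demand is zero at Q* and MEB at Q_m).
DWL = ½ × 3.9210 × 14.9000 = 29.2115.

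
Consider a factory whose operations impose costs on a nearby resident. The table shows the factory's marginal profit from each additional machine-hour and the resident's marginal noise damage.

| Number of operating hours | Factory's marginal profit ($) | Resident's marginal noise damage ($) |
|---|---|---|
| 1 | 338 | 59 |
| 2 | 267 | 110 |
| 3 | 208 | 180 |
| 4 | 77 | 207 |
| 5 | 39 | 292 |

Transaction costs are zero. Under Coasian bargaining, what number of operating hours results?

3

Bargaining reaches the level where marginal profit last exceeds marginal noise damage.
That holds through level 3 (208 ≥ 180) but not at 4 (77 < 207).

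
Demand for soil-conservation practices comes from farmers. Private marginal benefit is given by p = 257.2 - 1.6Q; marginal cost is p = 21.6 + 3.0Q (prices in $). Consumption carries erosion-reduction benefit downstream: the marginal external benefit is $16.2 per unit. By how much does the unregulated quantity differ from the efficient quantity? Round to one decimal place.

3.5 units

Market equilibrium (private): 21.6 + 3.0Q = 257.2 - 1.6Q → Q_m = 51.2174.
Social marginal benefit = demand + MEB = 273.4 - 1.6Q.
Set SMB = MC: 273.4 - 1.6Q = 21.6 + 3.0Q → Q* = 54.7391.
Gap = |51.2174 − 54.7391| = 3.5217.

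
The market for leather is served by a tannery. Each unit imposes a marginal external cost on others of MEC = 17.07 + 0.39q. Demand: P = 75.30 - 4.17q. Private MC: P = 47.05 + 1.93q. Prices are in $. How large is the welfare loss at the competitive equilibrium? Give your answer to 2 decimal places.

Market equilibrium (private): 47.05 + 1.93q = 75.30 - 4.17q → q_m = 4.6311.
Social marginal cost = private MC + MEC = 64.12 + 2.32q.
Set SMC = demand: 64.12 + 2.32q = 75.30 - 4.17q → q* = 1.7227.
Between q* and q_m the wedge SMC − demand runs linearly from 0 to MEC(q_m), so the loss is a triangle.
DWL = ½ × 2.9084 × 18.8761 = 27.4496.

DWL = $27.45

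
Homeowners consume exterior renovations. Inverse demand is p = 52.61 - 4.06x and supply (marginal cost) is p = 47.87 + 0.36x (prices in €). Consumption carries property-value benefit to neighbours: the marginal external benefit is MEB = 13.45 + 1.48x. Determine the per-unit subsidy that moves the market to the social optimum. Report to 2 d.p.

subsidy = €22.61 per unit

Social marginal benefit = demand + MEB = 66.06 - 2.58x.
Set SMB = MC: 66.06 - 2.58x = 47.87 + 0.36x → x* = 6.1871.
The Pigouvian subsidy equals MEB at x*: 13.45 + 1.48×6.1871 = 22.6069.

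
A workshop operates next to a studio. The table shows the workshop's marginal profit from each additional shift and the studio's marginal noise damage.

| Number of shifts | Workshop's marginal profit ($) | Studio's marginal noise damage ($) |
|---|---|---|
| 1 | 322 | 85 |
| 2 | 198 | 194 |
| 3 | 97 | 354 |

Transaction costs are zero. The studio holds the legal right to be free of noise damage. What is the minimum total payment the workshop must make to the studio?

Efficient level: marginal profit ≥ marginal noise damage through level 2, so k* = 2.
With the studio holding the right, the workshop must at least compensate total damage at k*: 85 + 194 = 279.

$279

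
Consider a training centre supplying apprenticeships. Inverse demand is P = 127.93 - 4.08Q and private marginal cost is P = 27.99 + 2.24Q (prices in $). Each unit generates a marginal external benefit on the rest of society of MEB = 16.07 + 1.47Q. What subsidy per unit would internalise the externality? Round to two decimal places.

subsidy = $51.23 per unit

Social marginal cost = private MC − MEB = 11.92 + 0.77Q.
Set SMC = demand: 11.92 + 0.77Q = 127.93 - 4.08Q → Q* = 23.9196.
The Pigouvian subsidy equals MEB at Q*: 16.07 + 1.47×23.9196 = 51.2318.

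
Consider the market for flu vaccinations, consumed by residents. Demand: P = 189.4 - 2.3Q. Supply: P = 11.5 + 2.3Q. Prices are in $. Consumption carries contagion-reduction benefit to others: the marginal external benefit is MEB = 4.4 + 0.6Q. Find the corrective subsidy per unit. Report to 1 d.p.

subsidy = $31.7 per unit

Social marginal benefit = demand + MEB = 193.8 - 1.7Q.
Set SMB = MC: 193.8 - 1.7Q = 11.5 + 2.3Q → Q* = 45.5750.
The Pigouvian subsidy equals MEB at Q*: 4.4 + 0.6×45.5750 = 31.7450.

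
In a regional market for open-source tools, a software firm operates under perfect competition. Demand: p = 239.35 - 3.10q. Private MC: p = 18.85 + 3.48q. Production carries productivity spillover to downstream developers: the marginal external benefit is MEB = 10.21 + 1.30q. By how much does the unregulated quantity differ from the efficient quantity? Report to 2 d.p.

10.18 units

Market equilibrium (private): 18.85 + 3.48q = 239.35 - 3.10q → q_m = 33.5106.
Social marginal cost = private MC − MEB = 8.64 + 2.18q.
Set SMC = demand: 8.64 + 2.18q = 239.35 - 3.10q → q* = 43.6951.
Gap = |33.5106 − 43.6951| = 10.1845.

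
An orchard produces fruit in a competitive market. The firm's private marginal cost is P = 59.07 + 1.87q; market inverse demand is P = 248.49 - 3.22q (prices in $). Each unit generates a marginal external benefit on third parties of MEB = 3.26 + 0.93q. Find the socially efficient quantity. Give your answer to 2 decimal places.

Social marginal cost = private MC − MEB = 55.81 + 0.94q.
Set SMC = demand: 55.81 + 0.94q = 248.49 - 3.22q → q* = 46.3173.

q* = 46.32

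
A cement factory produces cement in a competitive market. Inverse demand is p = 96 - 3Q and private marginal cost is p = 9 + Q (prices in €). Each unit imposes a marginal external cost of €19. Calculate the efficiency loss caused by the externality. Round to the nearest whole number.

DWL = €45

Market equilibrium (private): 9 + Q = 96 - 3Q → Q_m = 21.7500.
Social marginal cost = private MC + MEC = 28 + Q.
Set SMC = demand: 28 + Q = 96 - 3Q → Q* = 17.0000.
The welfare-loss triangle has base |Q_m − Q*| and height MEC(Q_m) (the vertical gap between SMC and demand is zero at Q* and MEC at Q_m).
DWL = ½ × 4.7500 × 19.0000 = 45.1250.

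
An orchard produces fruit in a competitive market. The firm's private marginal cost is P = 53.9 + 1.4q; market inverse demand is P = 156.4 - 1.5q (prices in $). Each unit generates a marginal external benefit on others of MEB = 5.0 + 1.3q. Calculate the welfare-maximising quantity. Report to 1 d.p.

q* = 67.2

Social marginal cost = private MC − MEB = 48.9 + 0.1q.
Set SMC = demand: 48.9 + 0.1q = 156.4 - 1.5q → q* = 67.1875.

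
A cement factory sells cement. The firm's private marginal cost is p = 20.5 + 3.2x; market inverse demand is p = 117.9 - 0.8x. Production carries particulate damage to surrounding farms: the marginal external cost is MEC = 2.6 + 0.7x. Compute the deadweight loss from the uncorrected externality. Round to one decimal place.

Market equilibrium (private): 20.5 + 3.2x = 117.9 - 0.8x → x_m = 24.3500.
Social marginal cost = private MC + MEC = 23.1 + 3.9x.
Set SMC = demand: 23.1 + 3.9x = 117.9 - 0.8x → x* = 20.1702.
Between x* and x_m the wedge SMC − demand runs linearly from 0 to MEC(x_m), so the loss is a triangle.
DWL = ½ × 4.1798 × 19.6450 = 41.0561.

DWL = 41.1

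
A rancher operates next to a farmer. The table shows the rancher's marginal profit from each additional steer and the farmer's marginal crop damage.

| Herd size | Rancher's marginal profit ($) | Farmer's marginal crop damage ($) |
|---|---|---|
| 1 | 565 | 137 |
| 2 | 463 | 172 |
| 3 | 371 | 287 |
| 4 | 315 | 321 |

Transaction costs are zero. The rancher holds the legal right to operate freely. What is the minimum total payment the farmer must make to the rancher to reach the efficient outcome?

Left alone the rancher would choose level 4 (marginal profit stays positive).
Efficient level: k* = 3 (marginal profit ≥ marginal crop damage through 3).
The farmer must at least cover the rancher's forgone profit from cutting 4→3: 315 = 315.

$315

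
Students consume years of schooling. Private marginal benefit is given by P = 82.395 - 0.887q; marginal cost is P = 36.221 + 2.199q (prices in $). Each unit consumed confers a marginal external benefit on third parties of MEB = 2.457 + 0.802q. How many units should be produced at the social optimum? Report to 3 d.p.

Social marginal benefit = demand + MEB = 84.852 - 0.085q.
Set SMB = MC: 84.852 - 0.085q = 36.221 + 2.199q → q* = 21.2920.

q* = 21.292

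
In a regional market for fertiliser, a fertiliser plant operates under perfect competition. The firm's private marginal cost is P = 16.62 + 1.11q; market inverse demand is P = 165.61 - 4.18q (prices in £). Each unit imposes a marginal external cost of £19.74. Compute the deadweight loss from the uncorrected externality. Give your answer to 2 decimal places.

DWL = £36.83

Market equilibrium (private): 16.62 + 1.11q = 165.61 - 4.18q → q_m = 28.1645.
Social marginal cost = private MC + MEC = 36.36 + 1.11q.
Set SMC = demand: 36.36 + 1.11q = 165.61 - 4.18q → q* = 24.4329.
The welfare-loss triangle has base |q_m − q*| and height MEC(q_m) (the vertical gap between SMC and demand is zero at q* and MEC at q_m).
DWL = ½ × 3.7316 × 19.7400 = 36.8309.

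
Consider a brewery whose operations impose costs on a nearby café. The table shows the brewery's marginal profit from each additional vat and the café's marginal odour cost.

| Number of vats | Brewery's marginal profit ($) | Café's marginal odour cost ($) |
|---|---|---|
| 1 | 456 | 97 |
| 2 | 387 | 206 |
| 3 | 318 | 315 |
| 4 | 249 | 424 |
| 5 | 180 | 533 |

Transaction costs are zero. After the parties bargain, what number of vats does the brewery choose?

3

Bargaining reaches the level where marginal profit last exceeds marginal odour cost.
That holds through level 3 (318 ≥ 315) but not at 4 (249 < 424).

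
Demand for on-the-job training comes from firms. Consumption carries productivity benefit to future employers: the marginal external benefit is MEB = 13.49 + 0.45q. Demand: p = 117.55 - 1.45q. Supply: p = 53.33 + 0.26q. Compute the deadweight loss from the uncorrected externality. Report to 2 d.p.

DWL = 366.49

Market equilibrium (private): 53.33 + 0.26q = 117.55 - 1.45q → q_m = 37.5556.
Social marginal benefit = demand + MEB = 131.04 - q.
Set SMB = MC: 131.04 - q = 53.33 + 0.26q → q* = 61.6746.
The loss is the area between SMB and MC from q* to q_m; with linear curves that's a triangle of height MEB(q_m).
DWL = ½ × 24.1190 × 30.3900 = 366.4882.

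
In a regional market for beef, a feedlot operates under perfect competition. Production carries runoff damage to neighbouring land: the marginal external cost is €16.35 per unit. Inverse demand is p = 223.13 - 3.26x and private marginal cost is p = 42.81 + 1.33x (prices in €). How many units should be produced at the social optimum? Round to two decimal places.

Social marginal cost = private MC + MEC = 59.16 + 1.33x.
Set SMC = demand: 59.16 + 1.33x = 223.13 - 3.26x → x* = 35.7233.

x* = 35.72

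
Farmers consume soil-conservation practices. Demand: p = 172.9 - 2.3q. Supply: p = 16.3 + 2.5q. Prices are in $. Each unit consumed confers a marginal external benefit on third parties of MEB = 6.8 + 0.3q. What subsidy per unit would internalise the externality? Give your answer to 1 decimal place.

subsidy = $17.7 per unit

Social marginal benefit = demand + MEB = 179.7 - 2.0q.
Set SMB = MC: 179.7 - 2.0q = 16.3 + 2.5q → q* = 36.3111.
The Pigouvian subsidy equals MEB at q*: 6.8 + 0.3×36.3111 = 17.6933.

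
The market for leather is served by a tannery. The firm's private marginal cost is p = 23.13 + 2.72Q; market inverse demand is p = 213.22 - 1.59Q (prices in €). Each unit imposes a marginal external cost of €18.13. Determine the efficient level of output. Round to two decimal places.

Q* = 39.90

Social marginal cost = private MC + MEC = 41.26 + 2.72Q.
Set SMC = demand: 41.26 + 2.72Q = 213.22 - 1.59Q → Q* = 39.8979.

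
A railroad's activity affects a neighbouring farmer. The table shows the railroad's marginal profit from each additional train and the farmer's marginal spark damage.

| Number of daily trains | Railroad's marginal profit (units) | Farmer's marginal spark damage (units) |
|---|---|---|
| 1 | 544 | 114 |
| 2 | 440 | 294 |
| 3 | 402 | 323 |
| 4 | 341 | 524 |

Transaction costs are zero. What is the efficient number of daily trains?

3

Bargaining reaches the level where marginal profit last exceeds marginal spark damage.
That holds through level 3 (402 ≥ 323) but not at 4 (341 < 524).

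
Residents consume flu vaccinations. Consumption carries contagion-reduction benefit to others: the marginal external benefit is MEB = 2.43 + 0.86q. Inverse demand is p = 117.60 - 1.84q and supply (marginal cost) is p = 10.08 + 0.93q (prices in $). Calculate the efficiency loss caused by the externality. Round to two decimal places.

Market equilibrium (private): 10.08 + 0.93q = 117.60 - 1.84q → q_m = 38.8159.
Social marginal benefit = demand + MEB = 120.03 - 0.98q.
Set SMB = MC: 120.03 - 0.98q = 10.08 + 0.93q → q* = 57.5654.
The welfare-loss triangle has base |q_m − q*| and height MEB(q_m) (the vertical gap between SMB and MC is zero at q* and MEB at q_m).
DWL = ½ × 18.7495 × 35.8117 = 335.7257.

DWL = $335.73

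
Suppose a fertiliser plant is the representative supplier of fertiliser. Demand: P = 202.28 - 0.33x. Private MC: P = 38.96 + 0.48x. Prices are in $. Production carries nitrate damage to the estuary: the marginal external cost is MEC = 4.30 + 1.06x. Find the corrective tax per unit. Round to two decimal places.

tax = $94.44 per unit

Social marginal cost = private MC + MEC = 43.26 + 1.54x.
Set SMC = demand: 43.26 + 1.54x = 202.28 - 0.33x → x* = 85.0374.
The Pigouvian tax equals MEC at x*: 4.30 + 1.06×85.0374 = 94.4396.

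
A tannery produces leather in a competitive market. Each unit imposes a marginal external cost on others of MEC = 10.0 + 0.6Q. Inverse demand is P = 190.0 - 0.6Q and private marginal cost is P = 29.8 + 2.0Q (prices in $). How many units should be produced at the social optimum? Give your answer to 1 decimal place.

Social marginal cost = private MC + MEC = 39.8 + 2.6Q.
Set SMC = demand: 39.8 + 2.6Q = 190.0 - 0.6Q → Q* = 46.9375.

Q* = 46.9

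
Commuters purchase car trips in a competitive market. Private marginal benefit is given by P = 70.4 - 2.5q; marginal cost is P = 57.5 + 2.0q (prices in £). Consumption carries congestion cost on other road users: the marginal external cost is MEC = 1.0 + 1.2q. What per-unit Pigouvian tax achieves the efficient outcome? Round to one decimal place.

Social marginal benefit = demand − MEC = 69.4 - 3.7q.
Set SMB = MC: 69.4 - 3.7q = 57.5 + 2.0q → q* = 2.0877.
The Pigouvian tax equals MEC at q*: 1.0 + 1.2×2.0877 = 3.5052.

tax = £3.5 per unit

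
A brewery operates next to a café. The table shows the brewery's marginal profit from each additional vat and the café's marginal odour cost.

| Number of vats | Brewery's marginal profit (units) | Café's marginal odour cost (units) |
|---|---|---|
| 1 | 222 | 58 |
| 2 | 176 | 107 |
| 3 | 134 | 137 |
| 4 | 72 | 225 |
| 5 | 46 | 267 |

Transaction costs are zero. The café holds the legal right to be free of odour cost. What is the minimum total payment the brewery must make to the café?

165

Efficient level: marginal profit ≥ marginal odour cost through level 2, so k* = 2.
With the café holding the right, the brewery must at least compensate total damage at k*: 58 + 107 = 165.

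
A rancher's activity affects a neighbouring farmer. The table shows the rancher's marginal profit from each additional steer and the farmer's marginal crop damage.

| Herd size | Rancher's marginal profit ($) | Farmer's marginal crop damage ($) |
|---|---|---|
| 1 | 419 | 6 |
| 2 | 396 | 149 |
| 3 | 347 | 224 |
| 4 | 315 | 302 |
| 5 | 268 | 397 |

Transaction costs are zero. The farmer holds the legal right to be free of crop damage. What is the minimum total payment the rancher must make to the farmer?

$681

Efficient level: marginal profit ≥ marginal crop damage through level 4, so k* = 4.
With the farmer holding the right, the rancher must at least compensate total damage at k*: 6 + 149 + 224 + 302 = 681.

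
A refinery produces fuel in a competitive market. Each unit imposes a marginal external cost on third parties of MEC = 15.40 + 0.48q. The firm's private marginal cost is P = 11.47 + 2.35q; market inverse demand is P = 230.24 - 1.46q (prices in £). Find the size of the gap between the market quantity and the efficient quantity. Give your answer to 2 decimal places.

10.01 units

Market equilibrium (private): 11.47 + 2.35q = 230.24 - 1.46q → q_m = 57.4199.
Social marginal cost = private MC + MEC = 26.87 + 2.83q.
Set SMC = demand: 26.87 + 2.83q = 230.24 - 1.46q → q* = 47.4056.
Gap = |57.4199 − 47.4056| = 10.0143.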